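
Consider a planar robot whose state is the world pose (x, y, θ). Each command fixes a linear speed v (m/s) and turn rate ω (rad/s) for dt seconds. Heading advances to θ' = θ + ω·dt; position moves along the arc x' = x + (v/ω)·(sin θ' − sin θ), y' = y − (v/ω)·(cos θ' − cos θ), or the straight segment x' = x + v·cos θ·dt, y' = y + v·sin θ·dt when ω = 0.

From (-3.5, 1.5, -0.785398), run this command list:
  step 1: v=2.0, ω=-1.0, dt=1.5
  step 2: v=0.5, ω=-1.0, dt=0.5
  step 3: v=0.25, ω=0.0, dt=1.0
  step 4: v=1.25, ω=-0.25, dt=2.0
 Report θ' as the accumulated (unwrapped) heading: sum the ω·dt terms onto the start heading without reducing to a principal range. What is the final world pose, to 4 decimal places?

step 1: θ'=-2.2854 (R=-2.0000) → pose (-3.4035, -1.2248, -2.2854)
step 2: θ'=-2.7854 (R=-0.5000) → pose (-3.6068, -1.3658, -2.7854)
step 3: θ'=-2.7854 (straight) → pose (-3.8411, -1.4530, -2.7854)
step 4: θ'=-3.2854 (R=-5.0000) → pose (-6.3012, -1.7152, -3.2854)

(-6.3012, -1.7152, -3.2854)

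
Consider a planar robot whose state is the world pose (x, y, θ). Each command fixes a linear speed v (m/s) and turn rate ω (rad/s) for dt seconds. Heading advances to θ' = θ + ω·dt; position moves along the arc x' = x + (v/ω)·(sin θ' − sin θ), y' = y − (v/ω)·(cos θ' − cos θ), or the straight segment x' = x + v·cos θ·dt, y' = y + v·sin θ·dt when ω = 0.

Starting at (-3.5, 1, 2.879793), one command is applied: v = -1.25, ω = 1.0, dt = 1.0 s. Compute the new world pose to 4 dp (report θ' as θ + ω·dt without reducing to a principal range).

(-2.3353, 1.2828, 3.8798)

θ' = 2.8798 + 1.0·1.0 = 3.8798
R = v/ω = -1.25/1.0 = -1.2500
x' = -3.5 + -1.2500·(sin 3.8798 − sin 2.8798) = -2.3353
y' = 1 − -1.2500·(cos 3.8798 − cos 2.8798) = 1.2828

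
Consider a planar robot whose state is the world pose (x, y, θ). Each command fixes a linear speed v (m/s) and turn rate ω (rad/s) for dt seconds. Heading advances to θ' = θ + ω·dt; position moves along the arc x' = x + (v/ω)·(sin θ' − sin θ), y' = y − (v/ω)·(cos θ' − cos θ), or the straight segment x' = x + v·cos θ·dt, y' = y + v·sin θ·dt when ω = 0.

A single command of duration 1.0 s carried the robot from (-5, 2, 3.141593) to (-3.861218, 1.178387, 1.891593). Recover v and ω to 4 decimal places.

Δθ = 1.891593 − 3.141593 = -1.250000
ω = Δθ/dt = -1.250000/1.0 = -1.2500
R = Δx/(sin θ' − sin θ) = 1.2000
v = R·ω = 1.2000·-1.2500 = -1.5000

v = -1.5000, ω = -1.2500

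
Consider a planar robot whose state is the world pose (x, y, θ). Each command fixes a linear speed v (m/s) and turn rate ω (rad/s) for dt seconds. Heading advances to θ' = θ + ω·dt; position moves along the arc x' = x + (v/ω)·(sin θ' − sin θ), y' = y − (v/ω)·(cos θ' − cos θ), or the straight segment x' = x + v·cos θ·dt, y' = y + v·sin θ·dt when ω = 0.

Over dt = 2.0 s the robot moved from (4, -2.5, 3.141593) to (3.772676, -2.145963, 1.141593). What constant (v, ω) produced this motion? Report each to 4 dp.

v = 0.2500, ω = -1.0000

Δθ = 1.141593 − 3.141593 = -2.000000
ω = Δθ/dt = -2.000000/2.0 = -1.0000
R = −Δy/(cos θ' − cos θ) = -0.2500
v = R·ω = -0.2500·-1.0000 = 0.2500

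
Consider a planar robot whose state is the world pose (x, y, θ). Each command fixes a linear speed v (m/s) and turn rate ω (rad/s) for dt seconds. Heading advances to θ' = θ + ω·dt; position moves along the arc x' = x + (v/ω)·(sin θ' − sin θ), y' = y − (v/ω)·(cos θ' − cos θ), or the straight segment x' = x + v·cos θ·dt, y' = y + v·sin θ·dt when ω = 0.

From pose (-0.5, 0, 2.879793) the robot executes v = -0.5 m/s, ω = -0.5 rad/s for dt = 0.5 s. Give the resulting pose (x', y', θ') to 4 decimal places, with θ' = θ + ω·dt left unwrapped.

θ' = 2.8798 + -0.5·0.5 = 2.6298
R = v/ω = -0.5/-0.5 = 1.0000
x' = -0.5 + 1.0000·(sin 2.6298 − sin 2.8798) = -0.2691
y' = 0 − 1.0000·(cos 2.6298 − cos 2.8798) = -0.0941

(-0.2691, -0.0941, 2.6298)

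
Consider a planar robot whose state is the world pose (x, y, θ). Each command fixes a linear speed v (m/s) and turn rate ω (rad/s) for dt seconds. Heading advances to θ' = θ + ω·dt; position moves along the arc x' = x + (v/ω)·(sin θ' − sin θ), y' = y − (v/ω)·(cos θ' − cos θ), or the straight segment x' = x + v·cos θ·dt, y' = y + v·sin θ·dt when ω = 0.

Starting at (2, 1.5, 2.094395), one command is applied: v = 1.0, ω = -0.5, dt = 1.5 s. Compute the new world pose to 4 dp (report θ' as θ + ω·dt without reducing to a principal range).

θ' = 2.0944 + -0.5·1.5 = 1.3444
R = v/ω = 1.0/-0.5 = -2.0000
x' = 2 + -2.0000·(sin 1.3444 − sin 2.0944) = 1.7831
y' = 1.5 − -2.0000·(cos 1.3444 − cos 2.0944) = 2.9489

(1.7831, 2.9489, 1.3444)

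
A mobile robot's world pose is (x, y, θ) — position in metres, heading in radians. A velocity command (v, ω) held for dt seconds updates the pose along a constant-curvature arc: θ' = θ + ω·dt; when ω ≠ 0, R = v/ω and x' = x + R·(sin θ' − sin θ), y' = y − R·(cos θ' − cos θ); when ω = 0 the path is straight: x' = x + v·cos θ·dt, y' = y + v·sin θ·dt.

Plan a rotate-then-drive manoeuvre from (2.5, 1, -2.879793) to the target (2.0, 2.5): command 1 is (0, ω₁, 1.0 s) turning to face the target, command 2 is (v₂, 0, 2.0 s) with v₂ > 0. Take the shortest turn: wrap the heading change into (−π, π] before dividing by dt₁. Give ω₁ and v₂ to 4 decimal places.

ω₁ = -1.5108, v₂ = 0.7906

heading to target = atan2(2.5−1, 2−2.5) = 1.8925
Δθ = wrap(1.8925 − -2.8798) = -1.5108; ω₁ = Δθ/dt₁ = -1.5108
distance = √((2−2.5)² + (2.5−1)²) = 1.5811; v₂ = distance/dt₂ = 0.7906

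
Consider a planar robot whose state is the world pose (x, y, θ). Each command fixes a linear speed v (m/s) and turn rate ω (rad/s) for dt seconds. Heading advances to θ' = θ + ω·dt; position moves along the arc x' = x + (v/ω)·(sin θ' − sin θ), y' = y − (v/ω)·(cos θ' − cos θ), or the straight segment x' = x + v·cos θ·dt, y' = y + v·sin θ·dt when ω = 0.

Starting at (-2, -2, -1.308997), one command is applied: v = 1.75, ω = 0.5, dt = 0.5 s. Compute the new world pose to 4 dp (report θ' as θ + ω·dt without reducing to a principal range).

θ' = -1.3090 + 0.5·0.5 = -1.0590
R = v/ω = 1.75/0.5 = 3.5000
x' = -2 + 3.5000·(sin -1.0590 − sin -1.3090) = -1.6708
y' = -2 − 3.5000·(cos -1.0590 − cos -1.3090) = -2.8082

(-1.6708, -2.8082, -1.0590)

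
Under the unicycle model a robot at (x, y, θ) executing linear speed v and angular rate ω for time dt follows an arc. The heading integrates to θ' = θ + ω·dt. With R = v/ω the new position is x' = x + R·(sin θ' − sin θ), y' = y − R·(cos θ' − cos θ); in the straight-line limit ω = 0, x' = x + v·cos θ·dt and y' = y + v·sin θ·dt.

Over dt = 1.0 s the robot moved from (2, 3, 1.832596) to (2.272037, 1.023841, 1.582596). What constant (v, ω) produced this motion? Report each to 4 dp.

v = -2.0000, ω = -0.2500

Δθ = 1.582596 − 1.832596 = -0.250000
ω = Δθ/dt = -0.250000/1.0 = -0.2500
R = −Δy/(cos θ' − cos θ) = 8.0000
v = R·ω = 8.0000·-0.2500 = -2.0000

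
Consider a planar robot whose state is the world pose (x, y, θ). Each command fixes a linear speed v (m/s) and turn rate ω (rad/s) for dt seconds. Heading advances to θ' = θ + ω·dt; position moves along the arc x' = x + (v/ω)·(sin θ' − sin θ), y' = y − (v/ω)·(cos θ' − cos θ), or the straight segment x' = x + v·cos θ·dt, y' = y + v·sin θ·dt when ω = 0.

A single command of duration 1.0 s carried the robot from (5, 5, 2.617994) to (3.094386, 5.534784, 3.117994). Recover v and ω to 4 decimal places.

Δθ = 3.117994 − 2.617994 = 0.500000
ω = Δθ/dt = 0.500000/1.0 = 0.5000
R = Δx/(sin θ' − sin θ) = 4.0000
v = R·ω = 4.0000·0.5000 = 2.0000

v = 2.0000, ω = 0.5000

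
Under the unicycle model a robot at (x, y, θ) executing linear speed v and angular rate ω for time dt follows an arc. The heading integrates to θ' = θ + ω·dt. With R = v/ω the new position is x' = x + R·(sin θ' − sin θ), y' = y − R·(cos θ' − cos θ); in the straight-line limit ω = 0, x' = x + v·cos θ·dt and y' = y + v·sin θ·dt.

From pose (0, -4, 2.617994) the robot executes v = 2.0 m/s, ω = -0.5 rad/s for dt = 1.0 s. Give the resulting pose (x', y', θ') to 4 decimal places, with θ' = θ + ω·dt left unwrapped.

(-1.4159, -2.6171, 2.1180)

θ' = 2.6180 + -0.5·1.0 = 2.1180
R = v/ω = 2.0/-0.5 = -4.0000
x' = 0 + -4.0000·(sin 2.1180 − sin 2.6180) = -1.4159
y' = -4 − -4.0000·(cos 2.1180 − cos 2.6180) = -2.6171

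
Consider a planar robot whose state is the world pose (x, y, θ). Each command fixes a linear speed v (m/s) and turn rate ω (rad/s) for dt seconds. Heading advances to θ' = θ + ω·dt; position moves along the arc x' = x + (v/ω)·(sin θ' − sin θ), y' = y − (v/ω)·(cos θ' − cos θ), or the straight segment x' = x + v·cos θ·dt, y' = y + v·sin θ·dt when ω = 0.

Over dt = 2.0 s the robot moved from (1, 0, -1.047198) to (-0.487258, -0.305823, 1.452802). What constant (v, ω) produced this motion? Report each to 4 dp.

Δθ = 1.452802 − -1.047198 = 2.500000
ω = Δθ/dt = 2.500000/2.0 = 1.2500
R = Δx/(sin θ' − sin θ) = -0.8000
v = R·ω = -0.8000·1.2500 = -1.0000

v = -1.0000, ω = 1.2500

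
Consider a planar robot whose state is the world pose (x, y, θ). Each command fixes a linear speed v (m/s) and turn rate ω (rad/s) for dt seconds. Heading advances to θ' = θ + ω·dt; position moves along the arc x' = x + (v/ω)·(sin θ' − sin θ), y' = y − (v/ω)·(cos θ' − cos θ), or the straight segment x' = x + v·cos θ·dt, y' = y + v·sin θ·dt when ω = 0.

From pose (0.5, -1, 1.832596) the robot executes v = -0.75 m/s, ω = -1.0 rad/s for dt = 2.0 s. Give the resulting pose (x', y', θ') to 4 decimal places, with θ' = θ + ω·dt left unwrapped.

(-0.3494, -1.9336, -0.1674)

θ' = 1.8326 + -1.0·2.0 = -0.1674
R = v/ω = -0.75/-1.0 = 0.7500
x' = 0.5 + 0.7500·(sin -0.1674 − sin 1.8326) = -0.3494
y' = -1 − 0.7500·(cos -0.1674 − cos 1.8326) = -1.9336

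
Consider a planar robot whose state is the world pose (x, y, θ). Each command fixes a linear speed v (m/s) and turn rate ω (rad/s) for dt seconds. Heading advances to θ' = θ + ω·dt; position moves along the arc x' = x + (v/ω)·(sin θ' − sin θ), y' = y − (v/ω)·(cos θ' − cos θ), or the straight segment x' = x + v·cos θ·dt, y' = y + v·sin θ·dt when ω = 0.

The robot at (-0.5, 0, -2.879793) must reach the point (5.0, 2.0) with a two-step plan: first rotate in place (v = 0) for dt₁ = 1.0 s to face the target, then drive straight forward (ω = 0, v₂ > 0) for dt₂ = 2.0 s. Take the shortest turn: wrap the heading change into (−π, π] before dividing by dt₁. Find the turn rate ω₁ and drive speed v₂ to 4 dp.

ω₁ = -3.0546, v₂ = 2.9262

heading to target = atan2(2−0, 5−-0.5) = 0.3488
Δθ = wrap(0.3488 − -2.8798) = -3.0546; ω₁ = Δθ/dt₁ = -3.0546
distance = √((5−-0.5)² + (2−0)²) = 5.8523; v₂ = distance/dt₂ = 2.9262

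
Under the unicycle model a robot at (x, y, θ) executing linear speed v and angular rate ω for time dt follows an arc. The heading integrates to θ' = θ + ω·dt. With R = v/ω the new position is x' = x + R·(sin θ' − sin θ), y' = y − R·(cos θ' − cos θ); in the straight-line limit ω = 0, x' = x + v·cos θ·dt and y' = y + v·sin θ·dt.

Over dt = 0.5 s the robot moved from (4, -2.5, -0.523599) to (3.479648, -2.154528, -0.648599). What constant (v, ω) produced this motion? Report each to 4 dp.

v = -1.2500, ω = -0.2500

Δθ = -0.648599 − -0.523599 = -0.125000
ω = Δθ/dt = -0.125000/0.5 = -0.2500
R = Δx/(sin θ' − sin θ) = 5.0000
v = R·ω = 5.0000·-0.2500 = -1.2500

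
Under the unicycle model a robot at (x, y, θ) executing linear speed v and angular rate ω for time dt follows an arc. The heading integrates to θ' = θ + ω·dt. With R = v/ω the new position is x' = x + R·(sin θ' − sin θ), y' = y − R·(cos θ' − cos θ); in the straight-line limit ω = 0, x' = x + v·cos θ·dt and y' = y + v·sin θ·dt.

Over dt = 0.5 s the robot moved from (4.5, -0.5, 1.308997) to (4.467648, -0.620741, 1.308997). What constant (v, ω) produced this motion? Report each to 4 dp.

v = -0.2500, ω = 0.0000

Δθ = 1.308997 − 1.308997 = 0.000000
ω = Δθ/dt = 0.000000/0.5 = 0.0000
ω = 0 → v = (Δx·cos θ + Δy·sin θ)/dt = -0.2500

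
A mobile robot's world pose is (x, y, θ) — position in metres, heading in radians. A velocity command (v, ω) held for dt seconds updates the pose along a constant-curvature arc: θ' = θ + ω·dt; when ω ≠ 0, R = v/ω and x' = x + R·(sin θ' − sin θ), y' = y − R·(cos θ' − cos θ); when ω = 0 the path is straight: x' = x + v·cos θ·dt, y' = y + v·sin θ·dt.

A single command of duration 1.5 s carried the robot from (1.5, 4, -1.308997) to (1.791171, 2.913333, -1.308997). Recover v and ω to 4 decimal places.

v = 0.7500, ω = 0.0000

Δθ = -1.308997 − -1.308997 = 0.000000
ω = Δθ/dt = 0.000000/1.5 = 0.0000
ω = 0 → v = (Δx·cos θ + Δy·sin θ)/dt = 0.7500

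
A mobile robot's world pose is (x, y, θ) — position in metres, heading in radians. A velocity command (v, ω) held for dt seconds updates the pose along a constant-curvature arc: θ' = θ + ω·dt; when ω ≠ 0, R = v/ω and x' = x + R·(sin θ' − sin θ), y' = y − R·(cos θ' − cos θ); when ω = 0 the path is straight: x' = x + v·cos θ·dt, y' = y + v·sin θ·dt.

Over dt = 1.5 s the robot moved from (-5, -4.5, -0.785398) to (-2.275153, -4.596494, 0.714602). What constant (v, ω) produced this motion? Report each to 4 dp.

v = 2.0000, ω = 1.0000

Δθ = 0.714602 − -0.785398 = 1.500000
ω = Δθ/dt = 1.500000/1.5 = 1.0000
R = Δx/(sin θ' − sin θ) = 2.0000
v = R·ω = 2.0000·1.0000 = 2.0000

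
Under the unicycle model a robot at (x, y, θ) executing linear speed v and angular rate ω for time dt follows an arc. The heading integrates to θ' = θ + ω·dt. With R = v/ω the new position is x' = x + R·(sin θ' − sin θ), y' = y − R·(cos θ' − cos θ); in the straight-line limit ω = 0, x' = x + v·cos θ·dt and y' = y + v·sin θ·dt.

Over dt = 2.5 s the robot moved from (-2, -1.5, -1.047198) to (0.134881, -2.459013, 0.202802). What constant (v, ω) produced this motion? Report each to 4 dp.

v = 1.0000, ω = 0.5000

Δθ = 0.202802 − -1.047198 = 1.250000
ω = Δθ/dt = 1.250000/2.5 = 0.5000
R = Δx/(sin θ' − sin θ) = 2.0000
v = R·ω = 2.0000·0.5000 = 1.0000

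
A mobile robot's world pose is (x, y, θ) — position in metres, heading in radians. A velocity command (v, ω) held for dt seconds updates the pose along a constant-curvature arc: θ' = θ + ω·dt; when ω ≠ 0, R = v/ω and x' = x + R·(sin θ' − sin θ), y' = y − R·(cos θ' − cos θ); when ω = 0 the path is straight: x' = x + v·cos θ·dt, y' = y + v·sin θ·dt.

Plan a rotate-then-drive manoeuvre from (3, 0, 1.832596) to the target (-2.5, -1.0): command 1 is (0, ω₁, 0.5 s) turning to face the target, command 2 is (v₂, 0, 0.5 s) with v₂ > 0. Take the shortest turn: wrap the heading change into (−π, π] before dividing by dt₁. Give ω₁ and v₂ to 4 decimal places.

heading to target = atan2(-1−0, -2.5−3) = -2.9617
Δθ = wrap(-2.9617 − 1.8326) = 1.4889; ω₁ = Δθ/dt₁ = 2.9777
distance = √((-2.5−3)² + (-1−0)²) = 5.5902; v₂ = distance/dt₂ = 11.1803

ω₁ = 2.9777, v₂ = 11.1803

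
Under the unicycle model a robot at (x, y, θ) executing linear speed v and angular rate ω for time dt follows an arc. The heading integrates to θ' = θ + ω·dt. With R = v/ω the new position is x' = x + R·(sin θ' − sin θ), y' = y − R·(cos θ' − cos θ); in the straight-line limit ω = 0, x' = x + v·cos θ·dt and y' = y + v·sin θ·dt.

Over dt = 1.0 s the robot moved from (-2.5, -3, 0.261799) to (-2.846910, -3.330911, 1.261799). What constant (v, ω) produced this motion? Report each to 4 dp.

v = -0.5000, ω = 1.0000

Δθ = 1.261799 − 0.261799 = 1.000000
ω = Δθ/dt = 1.000000/1.0 = 1.0000
R = Δx/(sin θ' − sin θ) = -0.5000
v = R·ω = -0.5000·1.0000 = -0.5000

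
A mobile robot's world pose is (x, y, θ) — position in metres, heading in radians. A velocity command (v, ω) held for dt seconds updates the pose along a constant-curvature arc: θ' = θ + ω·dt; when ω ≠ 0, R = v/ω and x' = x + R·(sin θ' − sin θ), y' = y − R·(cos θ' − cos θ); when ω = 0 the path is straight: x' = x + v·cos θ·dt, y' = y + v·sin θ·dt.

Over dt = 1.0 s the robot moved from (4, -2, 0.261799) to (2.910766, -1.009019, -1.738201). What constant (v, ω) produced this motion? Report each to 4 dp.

v = -1.7500, ω = -2.0000

Δθ = -1.738201 − 0.261799 = -2.000000
ω = Δθ/dt = -2.000000/1.0 = -2.0000
R = Δx/(sin θ' − sin θ) = 0.8750
v = R·ω = 0.8750·-2.0000 = -1.7500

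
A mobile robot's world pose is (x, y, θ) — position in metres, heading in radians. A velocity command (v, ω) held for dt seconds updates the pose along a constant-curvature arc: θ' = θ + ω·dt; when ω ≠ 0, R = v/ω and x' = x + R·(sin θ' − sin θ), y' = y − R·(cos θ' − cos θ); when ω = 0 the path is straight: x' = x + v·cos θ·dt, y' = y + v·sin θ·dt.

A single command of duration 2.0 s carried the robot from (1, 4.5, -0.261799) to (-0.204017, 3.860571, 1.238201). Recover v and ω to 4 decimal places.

Δθ = 1.238201 − -0.261799 = 1.500000
ω = Δθ/dt = 1.500000/2.0 = 0.7500
R = Δx/(sin θ' − sin θ) = -1.0000
v = R·ω = -1.0000·0.7500 = -0.7500

v = -0.7500, ω = 0.7500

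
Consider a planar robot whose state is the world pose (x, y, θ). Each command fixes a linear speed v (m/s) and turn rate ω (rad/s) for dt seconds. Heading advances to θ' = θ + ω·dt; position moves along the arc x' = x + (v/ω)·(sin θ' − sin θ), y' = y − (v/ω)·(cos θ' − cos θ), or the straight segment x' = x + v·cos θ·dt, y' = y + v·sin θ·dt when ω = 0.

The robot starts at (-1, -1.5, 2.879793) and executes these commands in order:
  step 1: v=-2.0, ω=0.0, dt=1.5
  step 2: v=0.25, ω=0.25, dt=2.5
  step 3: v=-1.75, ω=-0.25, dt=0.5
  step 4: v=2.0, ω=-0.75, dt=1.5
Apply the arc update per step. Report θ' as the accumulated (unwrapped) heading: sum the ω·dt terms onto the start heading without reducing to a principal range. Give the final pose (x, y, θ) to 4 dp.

(-0.5771, -1.1423, 2.2548)

step 1: θ'=2.8798 (straight) → pose (1.8978, -2.2765, 2.8798)
step 2: θ'=3.5048 (R=1.0000) → pose (1.2837, -2.3076, 3.5048)
step 3: θ'=3.3798 (R=7.0000) → pose (2.1189, -2.0486, 3.3798)
step 4: θ'=2.2548 (R=-2.6667) → pose (-0.5771, -1.1423, 2.2548)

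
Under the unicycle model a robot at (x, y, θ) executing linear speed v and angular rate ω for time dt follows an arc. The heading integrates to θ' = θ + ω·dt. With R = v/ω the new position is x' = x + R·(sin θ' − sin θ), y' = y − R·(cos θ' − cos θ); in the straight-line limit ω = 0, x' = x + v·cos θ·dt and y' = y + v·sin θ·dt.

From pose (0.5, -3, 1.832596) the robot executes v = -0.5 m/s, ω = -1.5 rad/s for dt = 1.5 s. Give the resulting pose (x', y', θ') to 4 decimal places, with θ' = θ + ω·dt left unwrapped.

(0.0429, -3.3910, -0.4174)

θ' = 1.8326 + -1.5·1.5 = -0.4174
R = v/ω = -0.5/-1.5 = 0.3333
x' = 0.5 + 0.3333·(sin -0.4174 − sin 1.8326) = 0.0429
y' = -3 − 0.3333·(cos -0.4174 − cos 1.8326) = -3.3910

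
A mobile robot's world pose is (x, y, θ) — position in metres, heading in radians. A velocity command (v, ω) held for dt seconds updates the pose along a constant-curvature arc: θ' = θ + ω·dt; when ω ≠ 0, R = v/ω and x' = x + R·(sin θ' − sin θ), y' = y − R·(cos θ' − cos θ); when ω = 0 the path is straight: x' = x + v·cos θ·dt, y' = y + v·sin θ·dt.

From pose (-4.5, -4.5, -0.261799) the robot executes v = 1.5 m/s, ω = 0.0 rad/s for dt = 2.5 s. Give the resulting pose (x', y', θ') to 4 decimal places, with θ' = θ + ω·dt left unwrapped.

θ' = -0.2618 + 0.0·2.5 = -0.2618
ω = 0 → straight: x' = -4.5 + 1.5·cos(-0.2618)·2.5 = -0.8778
y' = -4.5 + 1.5·sin(-0.2618)·2.5 = -5.4706

(-0.8778, -5.4706, -0.2618)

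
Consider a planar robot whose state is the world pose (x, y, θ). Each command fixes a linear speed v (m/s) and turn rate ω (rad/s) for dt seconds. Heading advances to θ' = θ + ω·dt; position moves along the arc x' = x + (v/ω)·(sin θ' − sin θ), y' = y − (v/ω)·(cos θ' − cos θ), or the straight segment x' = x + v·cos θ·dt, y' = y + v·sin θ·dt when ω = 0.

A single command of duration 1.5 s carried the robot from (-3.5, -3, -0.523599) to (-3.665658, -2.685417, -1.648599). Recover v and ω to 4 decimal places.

Δθ = -1.648599 − -0.523599 = -1.125000
ω = Δθ/dt = -1.125000/1.5 = -0.7500
R = −Δy/(cos θ' − cos θ) = 0.3333
v = R·ω = 0.3333·-0.7500 = -0.2500

v = -0.2500, ω = -0.7500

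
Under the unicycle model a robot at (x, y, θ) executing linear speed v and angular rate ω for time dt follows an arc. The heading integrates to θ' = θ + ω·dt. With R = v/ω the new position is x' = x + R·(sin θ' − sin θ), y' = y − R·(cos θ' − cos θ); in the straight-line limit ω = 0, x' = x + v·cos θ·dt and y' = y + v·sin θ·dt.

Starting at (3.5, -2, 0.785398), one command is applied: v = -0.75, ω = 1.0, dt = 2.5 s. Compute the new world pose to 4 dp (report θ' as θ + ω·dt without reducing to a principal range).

θ' = 0.7854 + 1.0·2.5 = 3.2854
R = v/ω = -0.75/1.0 = -0.7500
x' = 3.5 + -0.7500·(sin 3.2854 − sin 0.7854) = 4.1378
y' = -2 − -0.7500·(cos 3.2854 − cos 0.7854) = -3.2726

(4.1378, -3.2726, 3.2854)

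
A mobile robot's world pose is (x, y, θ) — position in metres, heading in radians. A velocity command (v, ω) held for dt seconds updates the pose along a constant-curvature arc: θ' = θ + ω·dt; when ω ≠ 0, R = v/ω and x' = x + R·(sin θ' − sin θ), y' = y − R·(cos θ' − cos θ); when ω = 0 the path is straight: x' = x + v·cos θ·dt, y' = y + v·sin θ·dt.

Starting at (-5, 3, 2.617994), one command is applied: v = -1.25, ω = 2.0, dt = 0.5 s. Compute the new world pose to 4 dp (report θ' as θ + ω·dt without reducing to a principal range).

(-4.4009, 2.9859, 3.6180)

θ' = 2.6180 + 2.0·0.5 = 3.6180
R = v/ω = -1.25/2.0 = -0.6250
x' = -5 + -0.6250·(sin 3.6180 − sin 2.6180) = -4.4009
y' = 3 − -0.6250·(cos 3.6180 − cos 2.6180) = 2.9859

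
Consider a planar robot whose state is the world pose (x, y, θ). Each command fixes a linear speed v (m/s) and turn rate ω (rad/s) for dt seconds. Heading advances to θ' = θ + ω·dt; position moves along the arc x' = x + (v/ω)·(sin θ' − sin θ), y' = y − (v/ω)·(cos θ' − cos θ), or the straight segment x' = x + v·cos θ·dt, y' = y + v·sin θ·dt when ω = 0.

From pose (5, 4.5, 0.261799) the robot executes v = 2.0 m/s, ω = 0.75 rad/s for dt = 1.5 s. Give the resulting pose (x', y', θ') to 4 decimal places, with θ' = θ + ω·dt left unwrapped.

θ' = 0.2618 + 0.75·1.5 = 1.3868
R = v/ω = 2.0/0.75 = 2.6667
x' = 5 + 2.6667·(sin 1.3868 − sin 0.2618) = 6.9315
y' = 4.5 − 2.6667·(cos 1.3868 − cos 0.2618) = 6.5879

(6.9315, 6.5879, 1.3868)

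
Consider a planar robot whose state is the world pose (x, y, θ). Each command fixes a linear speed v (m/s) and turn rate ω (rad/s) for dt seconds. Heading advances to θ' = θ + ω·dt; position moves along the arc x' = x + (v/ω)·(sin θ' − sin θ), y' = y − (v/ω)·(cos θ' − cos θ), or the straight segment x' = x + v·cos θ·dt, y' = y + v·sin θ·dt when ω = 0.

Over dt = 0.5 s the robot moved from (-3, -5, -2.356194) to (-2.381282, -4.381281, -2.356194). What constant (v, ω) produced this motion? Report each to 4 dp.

v = -1.7500, ω = 0.0000

Δθ = -2.356194 − -2.356194 = 0.000000
ω = Δθ/dt = 0.000000/0.5 = 0.0000
ω = 0 → v = (Δx·cos θ + Δy·sin θ)/dt = -1.7500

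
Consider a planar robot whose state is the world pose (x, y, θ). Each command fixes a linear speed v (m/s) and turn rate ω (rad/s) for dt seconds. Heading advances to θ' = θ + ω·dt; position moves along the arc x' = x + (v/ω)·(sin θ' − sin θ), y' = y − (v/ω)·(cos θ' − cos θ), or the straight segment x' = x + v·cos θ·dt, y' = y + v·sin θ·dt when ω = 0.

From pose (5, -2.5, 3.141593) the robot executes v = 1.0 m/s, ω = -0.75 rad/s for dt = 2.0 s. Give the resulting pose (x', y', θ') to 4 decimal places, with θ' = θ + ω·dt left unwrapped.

(3.6700, -1.2610, 1.6416)

θ' = 3.1416 + -0.75·2.0 = 1.6416
R = v/ω = 1.0/-0.75 = -1.3333
x' = 5 + -1.3333·(sin 1.6416 − sin 3.1416) = 3.6700
y' = -2.5 − -1.3333·(cos 1.6416 − cos 3.1416) = -1.2610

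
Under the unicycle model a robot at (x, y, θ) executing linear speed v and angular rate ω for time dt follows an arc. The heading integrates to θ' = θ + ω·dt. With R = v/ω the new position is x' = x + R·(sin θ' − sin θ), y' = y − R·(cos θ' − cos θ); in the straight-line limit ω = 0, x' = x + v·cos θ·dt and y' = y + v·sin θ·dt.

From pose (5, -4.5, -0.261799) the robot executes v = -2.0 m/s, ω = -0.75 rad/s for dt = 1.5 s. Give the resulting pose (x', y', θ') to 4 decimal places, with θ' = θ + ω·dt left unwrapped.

θ' = -0.2618 + -0.75·1.5 = -1.3868
R = v/ω = -2.0/-0.75 = 2.6667
x' = 5 + 2.6667·(sin -1.3868 − sin -0.2618) = 3.0685
y' = -4.5 − 2.6667·(cos -1.3868 − cos -0.2618) = -2.4121

(3.0685, -2.4121, -1.3868)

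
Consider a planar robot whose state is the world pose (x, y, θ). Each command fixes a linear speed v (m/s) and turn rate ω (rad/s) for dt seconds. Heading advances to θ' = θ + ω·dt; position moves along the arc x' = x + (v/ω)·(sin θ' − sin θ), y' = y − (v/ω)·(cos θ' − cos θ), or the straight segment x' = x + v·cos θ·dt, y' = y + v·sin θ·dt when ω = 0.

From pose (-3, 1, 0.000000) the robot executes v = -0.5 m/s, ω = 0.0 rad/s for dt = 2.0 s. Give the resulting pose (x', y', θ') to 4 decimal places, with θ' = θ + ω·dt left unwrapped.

θ' = 0.0000 + 0.0·2.0 = 0.0000
ω = 0 → straight: x' = -3 + -0.5·cos(0.0000)·2.0 = -4.0000
y' = 1 + -0.5·sin(0.0000)·2.0 = 1.0000

(-4.0000, 1.0000, 0.0000)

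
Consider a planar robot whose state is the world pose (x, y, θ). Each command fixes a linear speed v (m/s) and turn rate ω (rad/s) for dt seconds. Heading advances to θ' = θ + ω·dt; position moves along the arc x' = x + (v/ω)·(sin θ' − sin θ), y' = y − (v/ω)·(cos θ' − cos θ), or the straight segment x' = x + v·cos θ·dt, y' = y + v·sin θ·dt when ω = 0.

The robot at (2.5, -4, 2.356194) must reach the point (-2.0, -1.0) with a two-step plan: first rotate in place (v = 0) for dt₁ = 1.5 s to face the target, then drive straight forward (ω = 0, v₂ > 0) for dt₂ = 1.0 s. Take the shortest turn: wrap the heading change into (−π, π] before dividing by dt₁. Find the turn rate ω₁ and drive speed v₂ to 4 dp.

heading to target = atan2(-1−-4, -2−2.5) = 2.5536
Δθ = wrap(2.5536 − 2.3562) = 0.1974; ω₁ = Δθ/dt₁ = 0.1316
distance = √((-2−2.5)² + (-1−-4)²) = 5.4083; v₂ = distance/dt₂ = 5.4083

ω₁ = 0.1316, v₂ = 5.4083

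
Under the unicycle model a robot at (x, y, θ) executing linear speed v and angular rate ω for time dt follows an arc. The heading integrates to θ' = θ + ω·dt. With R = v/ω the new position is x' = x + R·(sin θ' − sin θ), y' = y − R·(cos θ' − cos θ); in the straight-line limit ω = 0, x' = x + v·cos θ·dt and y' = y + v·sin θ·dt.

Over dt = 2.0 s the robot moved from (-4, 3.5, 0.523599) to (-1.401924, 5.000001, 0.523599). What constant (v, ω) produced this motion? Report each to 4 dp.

Δθ = 0.523599 − 0.523599 = 0.000000
ω = Δθ/dt = 0.000000/2.0 = 0.0000
ω = 0 → v = (Δx·cos θ + Δy·sin θ)/dt = 1.5000

v = 1.5000, ω = 0.0000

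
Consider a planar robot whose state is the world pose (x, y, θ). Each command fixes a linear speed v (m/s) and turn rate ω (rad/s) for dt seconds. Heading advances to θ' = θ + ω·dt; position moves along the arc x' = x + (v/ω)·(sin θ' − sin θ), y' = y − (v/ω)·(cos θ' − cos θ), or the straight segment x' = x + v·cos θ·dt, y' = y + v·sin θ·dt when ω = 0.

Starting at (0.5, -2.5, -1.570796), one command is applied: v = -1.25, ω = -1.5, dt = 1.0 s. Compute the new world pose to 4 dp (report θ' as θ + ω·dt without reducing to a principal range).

(1.2744, -1.6688, -3.0708)

θ' = -1.5708 + -1.5·1.0 = -3.0708
R = v/ω = -1.25/-1.5 = 0.8333
x' = 0.5 + 0.8333·(sin -3.0708 − sin -1.5708) = 1.2744
y' = -2.5 − 0.8333·(cos -3.0708 − cos -1.5708) = -1.6688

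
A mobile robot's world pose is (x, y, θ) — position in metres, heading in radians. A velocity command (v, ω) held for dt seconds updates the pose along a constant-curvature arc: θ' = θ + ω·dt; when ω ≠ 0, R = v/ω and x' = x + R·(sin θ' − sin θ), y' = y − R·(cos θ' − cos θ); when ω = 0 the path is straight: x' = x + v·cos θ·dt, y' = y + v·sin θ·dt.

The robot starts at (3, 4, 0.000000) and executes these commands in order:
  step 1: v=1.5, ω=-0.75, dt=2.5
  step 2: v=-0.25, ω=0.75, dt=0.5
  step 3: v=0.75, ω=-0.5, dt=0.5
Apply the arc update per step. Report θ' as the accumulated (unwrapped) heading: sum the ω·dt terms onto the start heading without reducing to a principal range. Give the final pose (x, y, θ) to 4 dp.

(4.9024, 1.1509, -1.7500)

step 1: θ'=-1.8750 (R=-2.0000) → pose (4.9082, 1.4009, -1.8750)
step 2: θ'=-1.5000 (R=-0.3333) → pose (4.9226, 1.5244, -1.5000)
step 3: θ'=-1.7500 (R=-1.5000) → pose (4.9024, 1.1509, -1.7500)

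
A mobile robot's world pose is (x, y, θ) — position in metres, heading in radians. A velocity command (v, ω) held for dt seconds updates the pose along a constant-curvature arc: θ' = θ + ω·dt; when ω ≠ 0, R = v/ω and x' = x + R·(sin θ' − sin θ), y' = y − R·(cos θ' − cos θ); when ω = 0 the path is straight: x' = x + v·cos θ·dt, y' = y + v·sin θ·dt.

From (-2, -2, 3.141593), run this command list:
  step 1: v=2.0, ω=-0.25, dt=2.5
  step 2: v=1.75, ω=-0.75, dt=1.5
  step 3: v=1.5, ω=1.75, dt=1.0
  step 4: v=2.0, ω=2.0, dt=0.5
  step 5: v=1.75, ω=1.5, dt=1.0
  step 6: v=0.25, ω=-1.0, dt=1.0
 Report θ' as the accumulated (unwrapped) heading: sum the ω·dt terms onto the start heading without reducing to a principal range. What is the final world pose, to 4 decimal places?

step 1: θ'=2.5166 (R=-8.0000) → pose (-6.6808, -0.4877, 2.5166)
step 2: θ'=1.3916 (R=-2.3333) → pose (-7.6115, 1.8204, 1.3916)
step 3: θ'=3.1416 (R=0.8571) → pose (-8.4549, 2.8304, 3.1416)
step 4: θ'=4.1416 (R=1.0000) → pose (-9.2964, 2.3707, 4.1416)
step 5: θ'=5.6416 (R=1.1667) → pose (-9.0129, 0.8057, 5.6416)
step 6: θ'=4.6416 (R=-0.2500) → pose (-8.9132, 0.5877, 4.6416)

(-8.9132, 0.5877, 4.6416)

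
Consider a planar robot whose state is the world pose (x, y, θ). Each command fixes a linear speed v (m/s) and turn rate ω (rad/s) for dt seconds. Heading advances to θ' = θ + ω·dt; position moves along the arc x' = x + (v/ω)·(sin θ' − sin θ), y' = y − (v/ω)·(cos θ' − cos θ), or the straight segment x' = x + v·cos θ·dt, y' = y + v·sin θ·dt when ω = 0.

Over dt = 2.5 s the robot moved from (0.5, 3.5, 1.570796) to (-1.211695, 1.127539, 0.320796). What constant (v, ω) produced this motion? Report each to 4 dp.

Δθ = 0.320796 − 1.570796 = -1.250000
ω = Δθ/dt = -1.250000/2.5 = -0.5000
R = −Δy/(cos θ' − cos θ) = 2.5000
v = R·ω = 2.5000·-0.5000 = -1.2500

v = -1.2500, ω = -0.5000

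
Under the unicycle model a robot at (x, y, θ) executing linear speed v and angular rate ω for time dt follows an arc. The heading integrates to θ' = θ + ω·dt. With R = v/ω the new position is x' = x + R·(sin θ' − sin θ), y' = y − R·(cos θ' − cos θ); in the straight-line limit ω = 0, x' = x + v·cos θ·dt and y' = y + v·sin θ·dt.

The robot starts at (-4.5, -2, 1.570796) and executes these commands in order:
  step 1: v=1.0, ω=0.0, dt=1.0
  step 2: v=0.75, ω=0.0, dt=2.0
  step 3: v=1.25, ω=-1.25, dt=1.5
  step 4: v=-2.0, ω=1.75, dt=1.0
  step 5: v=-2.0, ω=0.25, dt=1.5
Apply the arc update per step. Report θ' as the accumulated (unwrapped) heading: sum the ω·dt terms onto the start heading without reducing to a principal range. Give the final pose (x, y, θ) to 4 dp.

(-4.4904, -2.4704, 1.8208)

step 1: θ'=1.5708 (straight) → pose (-4.5000, -1.0000, 1.5708)
step 2: θ'=1.5708 (straight) → pose (-4.5000, 0.5000, 1.5708)
step 3: θ'=-0.3042 (R=-1.0000) → pose (-3.2005, 1.4541, -0.3042)
step 4: θ'=1.4458 (R=-1.1429) → pose (-4.6767, 0.5062, 1.4458)
step 5: θ'=1.8208 (R=-8.0000) → pose (-4.4904, -2.4704, 1.8208)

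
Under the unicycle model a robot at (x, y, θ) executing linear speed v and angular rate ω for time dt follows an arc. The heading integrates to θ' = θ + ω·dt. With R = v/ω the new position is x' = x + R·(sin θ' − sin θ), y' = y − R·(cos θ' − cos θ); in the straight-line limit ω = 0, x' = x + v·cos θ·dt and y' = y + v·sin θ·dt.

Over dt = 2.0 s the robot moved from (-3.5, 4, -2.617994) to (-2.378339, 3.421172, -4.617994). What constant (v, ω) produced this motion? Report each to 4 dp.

v = -0.7500, ω = -1.0000

Δθ = -4.617994 − -2.617994 = -2.000000
ω = Δθ/dt = -2.000000/2.0 = -1.0000
R = Δx/(sin θ' − sin θ) = 0.7500
v = R·ω = 0.7500·-1.0000 = -0.7500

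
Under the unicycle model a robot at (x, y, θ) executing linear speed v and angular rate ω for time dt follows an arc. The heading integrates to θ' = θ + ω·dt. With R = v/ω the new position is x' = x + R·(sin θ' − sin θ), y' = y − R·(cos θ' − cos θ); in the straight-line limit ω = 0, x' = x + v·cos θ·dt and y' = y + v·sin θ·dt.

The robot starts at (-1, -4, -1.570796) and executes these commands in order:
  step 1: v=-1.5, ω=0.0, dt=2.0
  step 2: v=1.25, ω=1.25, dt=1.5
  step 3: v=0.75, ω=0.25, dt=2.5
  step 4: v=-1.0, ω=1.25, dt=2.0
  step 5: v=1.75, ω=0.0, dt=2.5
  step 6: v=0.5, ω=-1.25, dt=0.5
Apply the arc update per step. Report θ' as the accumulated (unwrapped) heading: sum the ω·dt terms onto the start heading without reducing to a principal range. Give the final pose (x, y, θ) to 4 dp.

(-1.7690, -3.3681, 2.8042)

step 1: θ'=-1.5708 (straight) → pose (-1.0000, -1.0000, -1.5708)
step 2: θ'=0.3042 (R=1.0000) → pose (0.2995, -1.9541, 0.3042)
step 3: θ'=0.9292 (R=3.0000) → pose (1.8044, -0.8872, 0.9292)
step 4: θ'=3.4292 (R=-0.8000) → pose (2.6722, -2.1332, 3.4292)
step 5: θ'=3.4292 (straight) → pose (-1.5231, -3.3742, 3.4292)
step 6: θ'=2.8042 (R=-0.4000) → pose (-1.7690, -3.3681, 2.8042)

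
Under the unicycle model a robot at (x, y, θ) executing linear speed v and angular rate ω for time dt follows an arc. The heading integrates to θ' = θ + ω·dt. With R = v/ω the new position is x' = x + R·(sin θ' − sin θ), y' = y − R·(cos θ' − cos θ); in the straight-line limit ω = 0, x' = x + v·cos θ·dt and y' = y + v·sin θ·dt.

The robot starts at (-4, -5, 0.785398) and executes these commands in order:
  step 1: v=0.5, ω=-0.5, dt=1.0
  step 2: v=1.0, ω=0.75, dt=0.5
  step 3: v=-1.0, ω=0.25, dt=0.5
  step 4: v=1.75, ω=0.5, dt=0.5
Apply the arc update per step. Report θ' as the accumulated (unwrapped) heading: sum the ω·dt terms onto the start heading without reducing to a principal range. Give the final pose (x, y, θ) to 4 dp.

(-2.9713, -4.1625, 1.0354)

step 1: θ'=0.2854 (R=-1.0000) → pose (-3.5744, -4.7476, 0.2854)
step 2: θ'=0.6604 (R=1.3333) → pose (-3.1319, -4.5212, 0.6604)
step 3: θ'=0.7854 (R=-4.0000) → pose (-3.5066, -4.8517, 0.7854)
step 4: θ'=1.0354 (R=3.5000) → pose (-2.9713, -4.1625, 1.0354)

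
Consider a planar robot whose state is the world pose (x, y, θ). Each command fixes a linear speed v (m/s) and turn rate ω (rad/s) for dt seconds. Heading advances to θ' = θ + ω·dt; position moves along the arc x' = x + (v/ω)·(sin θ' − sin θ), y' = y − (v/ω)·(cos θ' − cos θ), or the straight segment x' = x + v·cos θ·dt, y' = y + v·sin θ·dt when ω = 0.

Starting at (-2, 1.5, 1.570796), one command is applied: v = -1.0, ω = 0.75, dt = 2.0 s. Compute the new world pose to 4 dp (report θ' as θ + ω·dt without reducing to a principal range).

(-0.7610, 0.1700, 3.0708)

θ' = 1.5708 + 0.75·2.0 = 3.0708
R = v/ω = -1.0/0.75 = -1.3333
x' = -2 + -1.3333·(sin 3.0708 − sin 1.5708) = -0.7610
y' = 1.5 − -1.3333·(cos 3.0708 − cos 1.5708) = 0.1700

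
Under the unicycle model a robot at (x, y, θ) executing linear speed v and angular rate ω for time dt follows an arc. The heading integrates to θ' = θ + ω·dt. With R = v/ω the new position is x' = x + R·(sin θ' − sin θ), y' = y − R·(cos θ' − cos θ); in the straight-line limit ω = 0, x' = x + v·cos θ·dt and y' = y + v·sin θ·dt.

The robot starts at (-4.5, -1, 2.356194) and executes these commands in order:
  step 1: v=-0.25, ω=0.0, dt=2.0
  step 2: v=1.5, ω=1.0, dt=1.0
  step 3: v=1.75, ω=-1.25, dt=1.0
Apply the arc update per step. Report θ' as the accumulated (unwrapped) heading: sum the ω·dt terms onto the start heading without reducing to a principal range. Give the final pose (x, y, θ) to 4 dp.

step 1: θ'=2.3562 (straight) → pose (-4.1464, -1.3536, 2.3562)
step 2: θ'=3.3562 (R=1.5000) → pose (-5.5265, -0.9486, 3.3562)
step 3: θ'=2.1062 (R=-1.4000) → pose (-7.0288, -0.2950, 2.1062)

(-7.0288, -0.2950, 2.1062)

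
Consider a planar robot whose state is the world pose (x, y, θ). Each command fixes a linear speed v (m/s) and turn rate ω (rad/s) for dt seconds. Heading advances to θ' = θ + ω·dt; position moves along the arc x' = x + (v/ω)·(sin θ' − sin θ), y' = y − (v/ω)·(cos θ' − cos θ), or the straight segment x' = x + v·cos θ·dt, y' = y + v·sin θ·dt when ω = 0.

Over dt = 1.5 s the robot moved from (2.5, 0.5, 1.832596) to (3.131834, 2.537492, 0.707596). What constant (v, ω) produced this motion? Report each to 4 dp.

Δθ = 0.707596 − 1.832596 = -1.125000
ω = Δθ/dt = -1.125000/1.5 = -0.7500
R = −Δy/(cos θ' − cos θ) = -2.0000
v = R·ω = -2.0000·-0.7500 = 1.5000

v = 1.5000, ω = -0.7500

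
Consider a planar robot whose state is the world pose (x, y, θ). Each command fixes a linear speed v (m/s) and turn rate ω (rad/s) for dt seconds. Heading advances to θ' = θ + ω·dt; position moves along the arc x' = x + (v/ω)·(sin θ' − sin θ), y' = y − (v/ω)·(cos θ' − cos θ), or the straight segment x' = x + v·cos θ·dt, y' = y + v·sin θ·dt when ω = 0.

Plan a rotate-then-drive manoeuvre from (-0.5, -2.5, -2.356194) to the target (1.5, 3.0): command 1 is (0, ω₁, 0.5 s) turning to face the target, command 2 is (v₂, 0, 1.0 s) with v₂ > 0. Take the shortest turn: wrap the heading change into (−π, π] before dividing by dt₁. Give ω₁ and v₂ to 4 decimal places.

ω₁ = -5.4099, v₂ = 5.8523

heading to target = atan2(3−-2.5, 1.5−-0.5) = 1.2220
Δθ = wrap(1.2220 − -2.3562) = -2.7050; ω₁ = Δθ/dt₁ = -5.4099
distance = √((1.5−-0.5)² + (3−-2.5)²) = 5.8523; v₂ = distance/dt₂ = 5.8523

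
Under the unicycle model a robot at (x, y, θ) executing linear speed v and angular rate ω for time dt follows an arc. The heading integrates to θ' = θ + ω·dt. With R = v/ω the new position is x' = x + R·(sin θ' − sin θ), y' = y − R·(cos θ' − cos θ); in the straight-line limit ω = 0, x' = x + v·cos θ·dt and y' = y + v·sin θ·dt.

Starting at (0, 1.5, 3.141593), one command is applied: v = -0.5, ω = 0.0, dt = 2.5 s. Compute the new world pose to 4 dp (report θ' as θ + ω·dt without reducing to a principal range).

(1.2500, 1.5000, 3.1416)

θ' = 3.1416 + 0.0·2.5 = 3.1416
ω = 0 → straight: x' = 0 + -0.5·cos(3.1416)·2.5 = 1.2500
y' = 1.5 + -0.5·sin(3.1416)·2.5 = 1.5000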